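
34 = 34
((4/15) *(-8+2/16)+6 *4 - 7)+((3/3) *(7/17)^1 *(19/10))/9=2293/153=14.99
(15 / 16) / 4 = 15 / 64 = 0.23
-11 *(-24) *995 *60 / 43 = 15760800 / 43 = 366530.23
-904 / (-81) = 904 / 81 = 11.16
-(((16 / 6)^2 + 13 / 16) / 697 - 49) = 4916891 / 100368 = 48.99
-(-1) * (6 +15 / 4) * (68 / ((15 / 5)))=221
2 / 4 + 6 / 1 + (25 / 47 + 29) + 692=68435 / 94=728.03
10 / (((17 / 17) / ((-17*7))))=-1190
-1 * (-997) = 997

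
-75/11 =-6.82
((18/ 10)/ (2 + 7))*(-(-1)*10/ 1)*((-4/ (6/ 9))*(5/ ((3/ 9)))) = -180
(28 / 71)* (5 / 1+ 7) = 336 / 71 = 4.73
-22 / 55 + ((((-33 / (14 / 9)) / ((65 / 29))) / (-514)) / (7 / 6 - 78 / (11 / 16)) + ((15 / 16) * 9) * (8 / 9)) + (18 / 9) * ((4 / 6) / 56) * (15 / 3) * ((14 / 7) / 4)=74452068683 / 10399263420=7.16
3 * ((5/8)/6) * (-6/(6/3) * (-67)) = 62.81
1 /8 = 0.12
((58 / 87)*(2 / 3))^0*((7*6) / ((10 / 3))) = 63 / 5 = 12.60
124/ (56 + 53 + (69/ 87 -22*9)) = -1798/ 1279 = -1.41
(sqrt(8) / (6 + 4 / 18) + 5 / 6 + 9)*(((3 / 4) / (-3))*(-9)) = 81*sqrt(2) / 112 + 177 / 8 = 23.15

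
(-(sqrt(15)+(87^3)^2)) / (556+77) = -144542067003 / 211 - sqrt(15) / 633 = -685033492.91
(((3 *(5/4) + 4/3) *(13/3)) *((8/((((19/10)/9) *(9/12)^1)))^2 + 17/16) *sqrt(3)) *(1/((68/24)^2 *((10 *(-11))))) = -110.35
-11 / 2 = -5.50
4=4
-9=-9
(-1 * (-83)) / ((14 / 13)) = 1079 / 14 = 77.07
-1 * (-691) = 691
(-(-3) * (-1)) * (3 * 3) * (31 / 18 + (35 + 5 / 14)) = -7008 / 7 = -1001.14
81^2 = 6561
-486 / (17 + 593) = -243 / 305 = -0.80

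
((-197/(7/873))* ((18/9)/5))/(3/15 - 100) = 343962/3493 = 98.47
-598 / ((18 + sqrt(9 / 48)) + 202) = -161920 / 59569 + 184 *sqrt(3) / 59569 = -2.71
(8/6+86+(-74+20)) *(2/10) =20/3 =6.67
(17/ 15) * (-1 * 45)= -51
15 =15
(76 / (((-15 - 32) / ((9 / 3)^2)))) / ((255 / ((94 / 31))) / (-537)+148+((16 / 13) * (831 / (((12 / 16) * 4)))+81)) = -353704 / 13847731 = -0.03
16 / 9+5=61 / 9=6.78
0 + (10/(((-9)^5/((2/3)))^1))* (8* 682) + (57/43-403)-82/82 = -3071992465/7617321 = -403.29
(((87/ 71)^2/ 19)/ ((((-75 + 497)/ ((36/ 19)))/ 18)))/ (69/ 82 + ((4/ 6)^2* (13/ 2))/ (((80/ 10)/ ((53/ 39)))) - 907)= -10859032368/ 1539865865579267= -0.00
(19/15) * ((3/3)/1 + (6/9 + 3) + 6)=608/45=13.51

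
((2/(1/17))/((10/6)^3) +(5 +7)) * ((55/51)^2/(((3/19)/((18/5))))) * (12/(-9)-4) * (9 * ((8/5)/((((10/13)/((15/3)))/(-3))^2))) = -541133543808/36125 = -14979475.26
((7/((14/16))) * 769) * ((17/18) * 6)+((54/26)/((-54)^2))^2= 68719218049/1971216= 34861.33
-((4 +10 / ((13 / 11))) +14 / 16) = -1387 / 104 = -13.34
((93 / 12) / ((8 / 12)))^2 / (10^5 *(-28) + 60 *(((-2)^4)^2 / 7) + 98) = -60543 / 1253373056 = -0.00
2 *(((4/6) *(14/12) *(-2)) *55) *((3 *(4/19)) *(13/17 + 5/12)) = -127.67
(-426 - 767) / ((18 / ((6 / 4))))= -1193 / 12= -99.42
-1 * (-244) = 244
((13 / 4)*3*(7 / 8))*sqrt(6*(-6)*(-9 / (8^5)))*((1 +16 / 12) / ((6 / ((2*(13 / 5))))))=24843*sqrt(2) / 20480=1.72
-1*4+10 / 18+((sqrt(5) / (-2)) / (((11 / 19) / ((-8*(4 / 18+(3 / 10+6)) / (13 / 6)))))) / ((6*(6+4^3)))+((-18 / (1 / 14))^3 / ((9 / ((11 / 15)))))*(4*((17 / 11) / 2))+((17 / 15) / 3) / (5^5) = -4030390.53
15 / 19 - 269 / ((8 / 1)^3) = 2569 / 9728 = 0.26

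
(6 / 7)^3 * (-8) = -1728 / 343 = -5.04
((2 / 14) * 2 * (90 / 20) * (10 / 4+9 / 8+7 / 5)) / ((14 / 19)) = 34371 / 3920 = 8.77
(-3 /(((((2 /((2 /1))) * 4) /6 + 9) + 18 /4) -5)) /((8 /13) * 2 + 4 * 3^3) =-117 /39050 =-0.00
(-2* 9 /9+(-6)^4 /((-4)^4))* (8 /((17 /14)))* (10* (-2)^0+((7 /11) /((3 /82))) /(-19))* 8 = 15629824 /10659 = 1466.35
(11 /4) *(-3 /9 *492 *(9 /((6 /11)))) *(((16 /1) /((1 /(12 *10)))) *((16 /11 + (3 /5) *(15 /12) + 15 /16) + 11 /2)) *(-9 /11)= 101024820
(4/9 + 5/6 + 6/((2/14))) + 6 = 887/18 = 49.28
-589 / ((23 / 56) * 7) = -4712 / 23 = -204.87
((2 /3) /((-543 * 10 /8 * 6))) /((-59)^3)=4 /5018435865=0.00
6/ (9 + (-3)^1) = 1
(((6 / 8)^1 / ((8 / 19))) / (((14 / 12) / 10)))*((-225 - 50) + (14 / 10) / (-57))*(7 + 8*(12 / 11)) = -20340129 / 308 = -66039.38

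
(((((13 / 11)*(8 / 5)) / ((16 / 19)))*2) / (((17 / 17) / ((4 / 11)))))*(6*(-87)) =-852.46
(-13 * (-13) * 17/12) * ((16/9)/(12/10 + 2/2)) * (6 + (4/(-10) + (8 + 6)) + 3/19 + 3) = 24845704/5643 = 4402.92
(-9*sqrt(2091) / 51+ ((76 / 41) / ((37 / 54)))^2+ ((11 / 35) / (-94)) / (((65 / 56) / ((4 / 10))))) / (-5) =0.15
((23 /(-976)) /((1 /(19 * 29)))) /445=-12673 /434320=-0.03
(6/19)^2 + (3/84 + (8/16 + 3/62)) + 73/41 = 31659679/12847268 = 2.46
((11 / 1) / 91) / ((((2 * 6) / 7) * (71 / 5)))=55 / 11076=0.00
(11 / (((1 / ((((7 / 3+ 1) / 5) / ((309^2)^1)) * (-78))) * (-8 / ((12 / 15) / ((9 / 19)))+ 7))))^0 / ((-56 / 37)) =-37 / 56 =-0.66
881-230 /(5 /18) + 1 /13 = 690 /13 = 53.08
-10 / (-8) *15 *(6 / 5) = 45 / 2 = 22.50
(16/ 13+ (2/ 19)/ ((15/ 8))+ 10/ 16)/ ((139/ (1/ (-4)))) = -56669/ 16479840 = -0.00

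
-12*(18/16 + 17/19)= -921/38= -24.24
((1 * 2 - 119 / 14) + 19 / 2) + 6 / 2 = 6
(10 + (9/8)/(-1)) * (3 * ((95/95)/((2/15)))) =3195/16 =199.69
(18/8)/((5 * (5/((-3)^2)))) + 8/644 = 13241/16100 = 0.82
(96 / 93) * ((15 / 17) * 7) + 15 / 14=54945 / 7378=7.45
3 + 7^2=52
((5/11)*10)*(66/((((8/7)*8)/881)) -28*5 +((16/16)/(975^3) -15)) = 184028855765657/6525090000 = 28203.27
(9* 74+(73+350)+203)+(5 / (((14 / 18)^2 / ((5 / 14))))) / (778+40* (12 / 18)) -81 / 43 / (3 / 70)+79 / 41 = 3649351693037 / 2919535052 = 1249.98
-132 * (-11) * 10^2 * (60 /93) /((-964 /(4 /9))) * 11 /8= -1331000 /22413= -59.39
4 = 4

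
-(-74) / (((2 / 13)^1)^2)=6253 / 2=3126.50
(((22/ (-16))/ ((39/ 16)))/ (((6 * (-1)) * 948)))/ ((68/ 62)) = 341/ 3771144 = 0.00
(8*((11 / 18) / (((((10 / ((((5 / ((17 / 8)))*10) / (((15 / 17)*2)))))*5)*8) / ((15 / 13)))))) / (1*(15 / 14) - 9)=-308 / 12987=-0.02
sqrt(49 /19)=7 *sqrt(19) /19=1.61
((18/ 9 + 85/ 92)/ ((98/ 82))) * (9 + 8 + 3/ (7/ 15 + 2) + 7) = 10290057/ 166796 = 61.69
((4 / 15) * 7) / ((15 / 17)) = 476 / 225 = 2.12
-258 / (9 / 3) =-86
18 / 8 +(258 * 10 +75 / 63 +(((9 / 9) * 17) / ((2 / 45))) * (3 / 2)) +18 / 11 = 729689 / 231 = 3158.83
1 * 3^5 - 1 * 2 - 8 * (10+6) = 113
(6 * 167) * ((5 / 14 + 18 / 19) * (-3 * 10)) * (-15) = 78231150 / 133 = 588204.14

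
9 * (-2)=-18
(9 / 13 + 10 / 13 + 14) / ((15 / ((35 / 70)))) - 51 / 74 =-418 / 2405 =-0.17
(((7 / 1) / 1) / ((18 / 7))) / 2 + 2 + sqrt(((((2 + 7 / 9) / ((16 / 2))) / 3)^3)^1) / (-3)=121 / 36 - 125* sqrt(6) / 23328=3.35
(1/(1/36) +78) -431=-317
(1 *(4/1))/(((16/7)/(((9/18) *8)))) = 7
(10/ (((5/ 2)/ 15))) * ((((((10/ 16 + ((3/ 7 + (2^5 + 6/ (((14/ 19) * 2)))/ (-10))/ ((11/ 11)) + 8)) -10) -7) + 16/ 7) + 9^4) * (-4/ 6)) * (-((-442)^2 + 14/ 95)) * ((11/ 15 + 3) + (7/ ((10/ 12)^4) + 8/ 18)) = 238667010922047688/ 249375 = 957060695426.76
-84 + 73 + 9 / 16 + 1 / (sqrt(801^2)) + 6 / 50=-3305327 / 320400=-10.32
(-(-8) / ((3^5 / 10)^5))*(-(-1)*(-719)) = -575200000 / 847288609443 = -0.00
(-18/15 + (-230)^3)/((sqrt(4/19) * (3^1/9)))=-91252509 * sqrt(19)/5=-79552093.02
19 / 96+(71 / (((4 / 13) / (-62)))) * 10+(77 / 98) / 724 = -17401257875 / 121632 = -143064.80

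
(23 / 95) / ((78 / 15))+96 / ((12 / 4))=15831 / 494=32.05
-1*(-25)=25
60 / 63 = 20 / 21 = 0.95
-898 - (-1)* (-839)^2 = 703023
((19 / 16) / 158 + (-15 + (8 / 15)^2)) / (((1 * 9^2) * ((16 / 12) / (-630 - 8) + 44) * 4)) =-2668732627 / 2586588422400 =-0.00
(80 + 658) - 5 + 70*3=943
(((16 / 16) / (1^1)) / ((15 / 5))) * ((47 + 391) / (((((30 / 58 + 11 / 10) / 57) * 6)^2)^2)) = 8410838007091250 / 48382841521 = 173839.27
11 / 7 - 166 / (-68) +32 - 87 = -12135 / 238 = -50.99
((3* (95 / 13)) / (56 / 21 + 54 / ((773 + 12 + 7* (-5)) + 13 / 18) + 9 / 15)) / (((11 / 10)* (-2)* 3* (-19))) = 5067375 / 96770531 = 0.05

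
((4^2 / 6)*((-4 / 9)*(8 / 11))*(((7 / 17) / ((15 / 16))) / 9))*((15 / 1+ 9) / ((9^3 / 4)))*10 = -1835008 / 33126489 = -0.06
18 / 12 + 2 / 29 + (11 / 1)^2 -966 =-48919 / 58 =-843.43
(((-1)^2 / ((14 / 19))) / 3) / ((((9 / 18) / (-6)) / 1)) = -38 / 7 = -5.43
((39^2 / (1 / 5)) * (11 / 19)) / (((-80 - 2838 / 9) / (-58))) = 7277985 / 11267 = 645.96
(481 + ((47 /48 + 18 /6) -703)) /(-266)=0.82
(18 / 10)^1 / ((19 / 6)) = 54 / 95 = 0.57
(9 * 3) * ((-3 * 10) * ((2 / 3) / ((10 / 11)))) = -594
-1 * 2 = -2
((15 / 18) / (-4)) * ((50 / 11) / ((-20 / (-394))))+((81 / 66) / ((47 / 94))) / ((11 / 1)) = -53527 / 2904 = -18.43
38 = 38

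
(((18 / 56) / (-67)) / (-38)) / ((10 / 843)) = 7587 / 712880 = 0.01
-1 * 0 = 0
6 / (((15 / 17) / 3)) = 20.40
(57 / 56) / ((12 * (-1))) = -19 / 224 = -0.08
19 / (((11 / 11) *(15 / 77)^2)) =112651 / 225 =500.67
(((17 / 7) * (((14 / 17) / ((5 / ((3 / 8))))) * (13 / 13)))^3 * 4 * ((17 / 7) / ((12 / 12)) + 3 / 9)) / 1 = 261 / 7000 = 0.04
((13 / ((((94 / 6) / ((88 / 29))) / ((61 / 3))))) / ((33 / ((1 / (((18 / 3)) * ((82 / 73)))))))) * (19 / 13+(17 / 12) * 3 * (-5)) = -1527379 / 335298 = -4.56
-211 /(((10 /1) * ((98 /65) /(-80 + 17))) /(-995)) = -24563565 /28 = -877270.18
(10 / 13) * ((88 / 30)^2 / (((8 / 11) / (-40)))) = -42592 / 117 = -364.03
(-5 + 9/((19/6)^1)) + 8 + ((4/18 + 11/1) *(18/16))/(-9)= 4.44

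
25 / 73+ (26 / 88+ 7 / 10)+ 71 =1161747 / 16060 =72.34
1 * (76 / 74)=38 / 37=1.03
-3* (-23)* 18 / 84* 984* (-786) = -11435626.29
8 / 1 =8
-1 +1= 0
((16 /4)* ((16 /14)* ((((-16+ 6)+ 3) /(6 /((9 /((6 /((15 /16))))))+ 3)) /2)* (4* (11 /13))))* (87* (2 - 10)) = 7349760 /1417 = 5186.85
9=9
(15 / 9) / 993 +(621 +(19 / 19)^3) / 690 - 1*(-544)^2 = -101382925162 / 342585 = -295935.10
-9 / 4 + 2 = -1 / 4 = -0.25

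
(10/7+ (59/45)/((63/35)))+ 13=8594/567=15.16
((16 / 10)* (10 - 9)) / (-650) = -4 / 1625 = -0.00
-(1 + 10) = -11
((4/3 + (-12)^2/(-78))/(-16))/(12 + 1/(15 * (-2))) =25/9334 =0.00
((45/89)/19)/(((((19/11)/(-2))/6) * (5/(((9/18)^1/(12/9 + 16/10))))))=-405/64258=-0.01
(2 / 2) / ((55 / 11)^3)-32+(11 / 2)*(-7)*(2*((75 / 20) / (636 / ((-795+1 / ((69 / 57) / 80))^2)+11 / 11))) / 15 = -7206553887949 / 140700834500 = -51.22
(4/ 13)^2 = 16/ 169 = 0.09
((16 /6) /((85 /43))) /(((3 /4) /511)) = 703136 /765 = 919.13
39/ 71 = 0.55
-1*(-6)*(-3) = -18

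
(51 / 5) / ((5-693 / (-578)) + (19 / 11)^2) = 1188946 / 1070335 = 1.11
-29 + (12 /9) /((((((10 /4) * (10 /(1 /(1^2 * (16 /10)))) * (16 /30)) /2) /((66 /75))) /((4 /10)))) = -7239 /250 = -28.96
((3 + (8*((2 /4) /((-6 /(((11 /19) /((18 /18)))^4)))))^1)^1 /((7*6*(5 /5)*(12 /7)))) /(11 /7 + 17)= 8005249 /3659413680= 0.00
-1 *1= -1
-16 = -16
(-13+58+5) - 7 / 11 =543 / 11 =49.36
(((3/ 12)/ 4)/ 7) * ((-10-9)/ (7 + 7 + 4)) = -19/ 2016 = -0.01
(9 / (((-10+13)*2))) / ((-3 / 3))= -3 / 2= -1.50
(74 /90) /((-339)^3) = -37 /1753119855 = -0.00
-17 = -17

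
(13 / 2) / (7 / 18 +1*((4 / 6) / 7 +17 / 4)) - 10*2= -22222 / 1193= -18.63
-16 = -16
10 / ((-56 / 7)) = -5 / 4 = -1.25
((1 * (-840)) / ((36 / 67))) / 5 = -938 / 3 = -312.67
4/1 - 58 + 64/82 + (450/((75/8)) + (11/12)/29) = -74021/14268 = -5.19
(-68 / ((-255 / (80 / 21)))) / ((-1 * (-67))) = 64 / 4221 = 0.02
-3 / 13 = -0.23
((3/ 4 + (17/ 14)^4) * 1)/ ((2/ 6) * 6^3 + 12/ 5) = 561665/ 14290752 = 0.04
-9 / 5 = -1.80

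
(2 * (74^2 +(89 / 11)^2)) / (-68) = -162.98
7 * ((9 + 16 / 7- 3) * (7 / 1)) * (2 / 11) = 812 / 11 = 73.82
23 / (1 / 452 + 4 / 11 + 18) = 114356 / 91315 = 1.25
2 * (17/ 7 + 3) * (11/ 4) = 29.86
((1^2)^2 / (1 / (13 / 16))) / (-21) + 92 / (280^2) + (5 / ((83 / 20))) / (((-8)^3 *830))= -243172519 / 6481171200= -0.04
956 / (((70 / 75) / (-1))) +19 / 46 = -329687 / 322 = -1023.87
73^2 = 5329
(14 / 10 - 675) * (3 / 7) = -10104 / 35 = -288.69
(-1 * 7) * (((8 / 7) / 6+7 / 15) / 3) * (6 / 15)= -46 / 75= -0.61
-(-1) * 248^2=61504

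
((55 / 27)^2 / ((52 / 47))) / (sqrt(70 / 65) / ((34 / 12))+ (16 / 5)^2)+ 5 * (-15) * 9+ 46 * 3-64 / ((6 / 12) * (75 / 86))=-382844026332161 / 560199485025-1510609375 * sqrt(182) / 1553619905136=-683.42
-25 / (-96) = 25 / 96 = 0.26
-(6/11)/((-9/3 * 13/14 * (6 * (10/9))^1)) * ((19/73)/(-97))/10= -399/50629150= -0.00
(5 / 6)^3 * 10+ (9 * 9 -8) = 8509 / 108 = 78.79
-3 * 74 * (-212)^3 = 2115244416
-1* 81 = -81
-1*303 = -303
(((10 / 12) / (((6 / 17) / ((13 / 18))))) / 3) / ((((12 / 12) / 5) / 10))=28.42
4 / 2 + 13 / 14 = 41 / 14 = 2.93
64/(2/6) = 192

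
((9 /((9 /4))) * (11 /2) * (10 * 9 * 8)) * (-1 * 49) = -776160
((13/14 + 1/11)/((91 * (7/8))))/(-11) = -628/539539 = -0.00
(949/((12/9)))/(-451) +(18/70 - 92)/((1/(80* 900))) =-83414093529/12628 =-6605487.29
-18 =-18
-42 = -42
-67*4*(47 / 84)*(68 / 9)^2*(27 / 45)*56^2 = -6523317248 / 405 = -16106956.17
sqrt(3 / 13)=sqrt(39) / 13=0.48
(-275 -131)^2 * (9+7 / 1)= 2637376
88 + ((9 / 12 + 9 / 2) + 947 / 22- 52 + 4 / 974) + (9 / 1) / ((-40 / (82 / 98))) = 883145057 / 10499720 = 84.11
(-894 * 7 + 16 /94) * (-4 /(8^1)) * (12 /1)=1764708 /47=37546.98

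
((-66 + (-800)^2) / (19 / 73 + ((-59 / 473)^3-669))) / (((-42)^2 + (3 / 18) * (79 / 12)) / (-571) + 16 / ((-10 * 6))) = 338734024247065832880 / 1188640313138734741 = 284.98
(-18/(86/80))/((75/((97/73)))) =-4656/15695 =-0.30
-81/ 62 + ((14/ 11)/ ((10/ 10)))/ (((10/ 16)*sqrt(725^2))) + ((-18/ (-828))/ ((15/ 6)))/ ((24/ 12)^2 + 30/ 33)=-999360338/ 767633625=-1.30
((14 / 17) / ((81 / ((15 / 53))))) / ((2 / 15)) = 175 / 8109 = 0.02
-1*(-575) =575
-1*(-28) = 28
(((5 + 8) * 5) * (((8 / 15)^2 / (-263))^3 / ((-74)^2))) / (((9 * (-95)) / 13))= 11075584 / 48508110513491203125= 0.00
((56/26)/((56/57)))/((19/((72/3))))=36/13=2.77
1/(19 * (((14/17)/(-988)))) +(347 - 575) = -2038/7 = -291.14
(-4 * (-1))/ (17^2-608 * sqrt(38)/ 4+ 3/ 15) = -3800 * sqrt(38)/ 4964471-7230/ 4964471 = -0.01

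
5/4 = 1.25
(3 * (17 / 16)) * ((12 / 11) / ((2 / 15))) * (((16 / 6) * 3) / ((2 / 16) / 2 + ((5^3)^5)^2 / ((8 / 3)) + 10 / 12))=110160 / 184401869773864746094223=0.00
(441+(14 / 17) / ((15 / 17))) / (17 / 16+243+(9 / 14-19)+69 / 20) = 742448 / 384981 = 1.93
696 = 696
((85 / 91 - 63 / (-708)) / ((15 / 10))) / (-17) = -21971 / 547638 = -0.04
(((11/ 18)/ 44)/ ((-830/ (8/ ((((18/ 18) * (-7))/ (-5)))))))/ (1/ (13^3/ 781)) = -2197/ 8167698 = -0.00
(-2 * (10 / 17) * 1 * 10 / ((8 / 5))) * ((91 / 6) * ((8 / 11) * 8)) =-364000 / 561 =-648.84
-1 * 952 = -952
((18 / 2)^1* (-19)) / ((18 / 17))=-323 / 2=-161.50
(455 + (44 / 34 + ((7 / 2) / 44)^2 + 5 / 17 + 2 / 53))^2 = 10151109774489035641 / 48683329294336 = 208513.06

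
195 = 195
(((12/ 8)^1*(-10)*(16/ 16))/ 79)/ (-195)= 1/ 1027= 0.00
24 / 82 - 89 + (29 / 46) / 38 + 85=-264507 / 71668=-3.69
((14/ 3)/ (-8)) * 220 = -385/ 3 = -128.33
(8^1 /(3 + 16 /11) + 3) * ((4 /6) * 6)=940 /49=19.18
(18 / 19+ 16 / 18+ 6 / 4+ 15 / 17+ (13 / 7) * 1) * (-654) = -26952539 / 6783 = -3973.54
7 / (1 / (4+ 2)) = 42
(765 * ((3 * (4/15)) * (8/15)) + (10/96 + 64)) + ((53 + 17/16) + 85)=15887/30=529.57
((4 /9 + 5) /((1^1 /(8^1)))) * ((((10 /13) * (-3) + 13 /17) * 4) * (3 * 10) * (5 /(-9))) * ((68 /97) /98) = 1091200 /34047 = 32.05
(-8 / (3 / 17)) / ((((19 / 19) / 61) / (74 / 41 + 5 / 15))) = -2181848 / 369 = -5912.87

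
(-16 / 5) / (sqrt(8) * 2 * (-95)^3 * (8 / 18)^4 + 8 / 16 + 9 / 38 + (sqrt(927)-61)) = 1994544 / (-1869885 * sqrt(103) + 37561725 + 83405440000 * sqrt(2)) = 0.00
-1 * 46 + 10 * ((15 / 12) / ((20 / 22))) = -129 / 4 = -32.25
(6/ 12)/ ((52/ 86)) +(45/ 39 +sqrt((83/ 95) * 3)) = sqrt(23655)/ 95 +103/ 52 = 3.60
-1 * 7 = -7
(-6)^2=36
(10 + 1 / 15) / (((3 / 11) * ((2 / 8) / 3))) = 6644 / 15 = 442.93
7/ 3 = 2.33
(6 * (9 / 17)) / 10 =27 / 85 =0.32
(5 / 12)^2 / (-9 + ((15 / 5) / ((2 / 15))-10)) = 25 / 504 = 0.05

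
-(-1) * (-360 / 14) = -180 / 7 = -25.71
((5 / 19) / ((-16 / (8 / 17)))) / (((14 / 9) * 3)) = -15 / 9044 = -0.00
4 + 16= 20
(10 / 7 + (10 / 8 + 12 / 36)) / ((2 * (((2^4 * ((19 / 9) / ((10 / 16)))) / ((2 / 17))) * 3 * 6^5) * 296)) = 1265 / 2664516943872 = 0.00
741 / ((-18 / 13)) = -3211 / 6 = -535.17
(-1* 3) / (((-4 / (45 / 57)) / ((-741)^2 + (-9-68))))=6176295 / 19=325068.16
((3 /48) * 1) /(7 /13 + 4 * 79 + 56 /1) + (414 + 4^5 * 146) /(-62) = -5808422589 /2402128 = -2418.03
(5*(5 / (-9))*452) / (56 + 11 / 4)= -9040 / 423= -21.37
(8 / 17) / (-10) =-4 / 85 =-0.05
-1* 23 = -23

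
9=9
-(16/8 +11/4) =-19/4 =-4.75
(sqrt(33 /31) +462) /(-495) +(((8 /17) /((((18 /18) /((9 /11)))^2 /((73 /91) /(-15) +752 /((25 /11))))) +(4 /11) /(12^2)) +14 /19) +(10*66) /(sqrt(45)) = -sqrt(1023) /15345 +44*sqrt(5) +332968982659 /3200897700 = 202.41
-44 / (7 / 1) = -44 / 7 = -6.29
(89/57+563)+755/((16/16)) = 75215/57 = 1319.56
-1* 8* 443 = -3544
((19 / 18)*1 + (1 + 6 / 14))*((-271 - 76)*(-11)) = 1194721 / 126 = 9481.91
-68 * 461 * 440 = -13793120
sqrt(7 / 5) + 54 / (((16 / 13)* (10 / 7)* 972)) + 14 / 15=2779 / 2880 + sqrt(35) / 5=2.15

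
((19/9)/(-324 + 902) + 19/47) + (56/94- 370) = -1919519/5202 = -369.00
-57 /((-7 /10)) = 570 /7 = 81.43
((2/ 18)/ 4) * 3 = 1/ 12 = 0.08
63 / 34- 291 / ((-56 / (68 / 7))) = 43593 / 833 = 52.33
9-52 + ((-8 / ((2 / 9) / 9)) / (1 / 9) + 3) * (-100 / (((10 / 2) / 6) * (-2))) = -174823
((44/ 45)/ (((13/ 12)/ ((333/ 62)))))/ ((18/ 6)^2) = 0.54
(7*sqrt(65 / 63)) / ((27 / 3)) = sqrt(455) / 27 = 0.79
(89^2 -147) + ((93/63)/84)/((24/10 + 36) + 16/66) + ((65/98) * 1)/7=7774.10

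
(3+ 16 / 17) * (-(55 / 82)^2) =-202675 / 114308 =-1.77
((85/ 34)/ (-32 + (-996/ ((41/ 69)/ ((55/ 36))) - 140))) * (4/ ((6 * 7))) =-205/ 2352987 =-0.00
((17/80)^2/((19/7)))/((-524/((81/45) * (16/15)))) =-6069/99560000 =-0.00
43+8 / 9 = 395 / 9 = 43.89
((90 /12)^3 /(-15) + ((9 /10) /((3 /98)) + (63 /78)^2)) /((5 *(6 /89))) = 386527 /67600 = 5.72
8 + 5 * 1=13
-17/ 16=-1.06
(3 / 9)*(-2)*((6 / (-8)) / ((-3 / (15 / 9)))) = -5 / 18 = -0.28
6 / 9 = 2 / 3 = 0.67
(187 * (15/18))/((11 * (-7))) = -85/42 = -2.02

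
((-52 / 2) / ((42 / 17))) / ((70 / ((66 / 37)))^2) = -0.01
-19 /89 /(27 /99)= -209 /267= -0.78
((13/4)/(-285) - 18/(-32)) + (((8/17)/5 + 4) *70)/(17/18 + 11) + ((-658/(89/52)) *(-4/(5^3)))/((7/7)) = 36.85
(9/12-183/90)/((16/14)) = -539/480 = -1.12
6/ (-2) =-3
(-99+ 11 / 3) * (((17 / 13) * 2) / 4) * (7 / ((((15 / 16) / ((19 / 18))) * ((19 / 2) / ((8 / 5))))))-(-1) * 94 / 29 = -4668658 / 58725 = -79.50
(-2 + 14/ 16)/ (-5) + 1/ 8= 7/ 20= 0.35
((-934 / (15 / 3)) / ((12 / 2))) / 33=-467 / 495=-0.94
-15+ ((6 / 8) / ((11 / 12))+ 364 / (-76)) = -3965 / 209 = -18.97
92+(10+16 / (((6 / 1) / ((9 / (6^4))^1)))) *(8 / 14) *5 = 22798 / 189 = 120.62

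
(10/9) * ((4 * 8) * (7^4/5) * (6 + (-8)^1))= -34147.56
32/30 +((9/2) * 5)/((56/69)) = 28.79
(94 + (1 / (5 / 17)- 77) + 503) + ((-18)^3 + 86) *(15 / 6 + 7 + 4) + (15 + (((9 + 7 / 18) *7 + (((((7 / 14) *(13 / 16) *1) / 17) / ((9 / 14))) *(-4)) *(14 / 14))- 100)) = -26202789 / 340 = -77067.03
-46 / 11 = -4.18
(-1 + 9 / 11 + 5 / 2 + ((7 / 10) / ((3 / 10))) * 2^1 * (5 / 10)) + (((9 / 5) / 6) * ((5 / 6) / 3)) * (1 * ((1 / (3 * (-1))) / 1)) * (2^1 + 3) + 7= 4559 / 396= 11.51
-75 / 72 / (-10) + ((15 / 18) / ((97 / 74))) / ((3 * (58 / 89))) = 173915 / 405072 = 0.43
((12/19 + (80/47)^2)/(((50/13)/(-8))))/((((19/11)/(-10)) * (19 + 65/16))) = 2710968832/1471293405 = 1.84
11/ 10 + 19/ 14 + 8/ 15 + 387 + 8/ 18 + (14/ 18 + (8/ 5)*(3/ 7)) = 123448/ 315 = 391.90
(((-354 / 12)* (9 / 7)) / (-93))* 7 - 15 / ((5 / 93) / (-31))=536415 / 62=8651.85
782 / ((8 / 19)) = 7429 / 4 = 1857.25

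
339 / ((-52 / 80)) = -6780 / 13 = -521.54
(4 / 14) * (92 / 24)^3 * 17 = 206839 / 756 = 273.60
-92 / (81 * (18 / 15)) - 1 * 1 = -473 / 243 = -1.95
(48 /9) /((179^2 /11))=176 /96123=0.00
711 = 711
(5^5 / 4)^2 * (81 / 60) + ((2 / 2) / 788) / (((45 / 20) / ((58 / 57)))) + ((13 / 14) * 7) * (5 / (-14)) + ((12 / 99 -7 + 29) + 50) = 410397690309239 / 498028608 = 824044.41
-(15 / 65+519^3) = -1817378670 / 13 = -139798359.23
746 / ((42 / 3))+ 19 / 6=2371 / 42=56.45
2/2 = 1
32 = 32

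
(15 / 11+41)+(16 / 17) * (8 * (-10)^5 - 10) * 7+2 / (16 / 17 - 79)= -1307897042504 / 248149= -5270611.78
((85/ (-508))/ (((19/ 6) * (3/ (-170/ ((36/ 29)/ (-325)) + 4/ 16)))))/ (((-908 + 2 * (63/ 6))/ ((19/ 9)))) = 136192015/ 72996552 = 1.87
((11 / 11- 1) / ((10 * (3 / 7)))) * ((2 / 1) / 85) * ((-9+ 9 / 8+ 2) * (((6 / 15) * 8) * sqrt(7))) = 0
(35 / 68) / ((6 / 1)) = 35 / 408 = 0.09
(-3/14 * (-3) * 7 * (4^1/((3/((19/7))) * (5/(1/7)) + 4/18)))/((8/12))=4617/6653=0.69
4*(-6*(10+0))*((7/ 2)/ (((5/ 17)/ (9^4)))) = -18738216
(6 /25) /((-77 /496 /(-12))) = 35712 /1925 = 18.55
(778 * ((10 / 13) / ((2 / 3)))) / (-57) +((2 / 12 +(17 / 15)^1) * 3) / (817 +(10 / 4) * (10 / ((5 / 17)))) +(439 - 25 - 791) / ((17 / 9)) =-215.33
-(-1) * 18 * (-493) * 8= -70992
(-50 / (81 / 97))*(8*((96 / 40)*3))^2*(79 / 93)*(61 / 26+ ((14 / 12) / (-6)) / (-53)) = -228678632960 / 576693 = -396534.44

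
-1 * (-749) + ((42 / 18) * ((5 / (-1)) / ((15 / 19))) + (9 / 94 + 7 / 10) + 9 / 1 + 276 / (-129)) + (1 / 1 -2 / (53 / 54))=3570915127 / 4820085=740.84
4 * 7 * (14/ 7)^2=112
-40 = -40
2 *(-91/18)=-91/9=-10.11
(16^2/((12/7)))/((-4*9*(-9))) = 112/243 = 0.46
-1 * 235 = -235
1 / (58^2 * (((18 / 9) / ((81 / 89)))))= 81 / 598792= 0.00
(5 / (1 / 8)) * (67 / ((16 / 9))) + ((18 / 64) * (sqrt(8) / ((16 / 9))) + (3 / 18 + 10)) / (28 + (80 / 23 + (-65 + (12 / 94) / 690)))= 1638479575 / 1087104-437805 * sqrt(2) / 46383104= 1507.18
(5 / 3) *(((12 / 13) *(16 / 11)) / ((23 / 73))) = 23360 / 3289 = 7.10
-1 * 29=-29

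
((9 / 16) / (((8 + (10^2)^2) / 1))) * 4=1 / 4448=0.00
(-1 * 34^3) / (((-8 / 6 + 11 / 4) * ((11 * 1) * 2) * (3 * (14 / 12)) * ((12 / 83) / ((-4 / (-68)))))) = -11288 / 77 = -146.60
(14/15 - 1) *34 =-34/15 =-2.27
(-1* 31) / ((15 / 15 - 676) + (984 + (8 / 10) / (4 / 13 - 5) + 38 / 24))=-113460 / 1136111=-0.10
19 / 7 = 2.71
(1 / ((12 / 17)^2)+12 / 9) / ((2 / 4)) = 481 / 72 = 6.68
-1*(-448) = 448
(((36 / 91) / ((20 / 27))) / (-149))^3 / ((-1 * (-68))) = -14348907 / 21188582704971500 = -0.00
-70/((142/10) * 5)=-70/71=-0.99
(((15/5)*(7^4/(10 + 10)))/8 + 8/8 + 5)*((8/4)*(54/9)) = 24489/40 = 612.22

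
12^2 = 144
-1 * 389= -389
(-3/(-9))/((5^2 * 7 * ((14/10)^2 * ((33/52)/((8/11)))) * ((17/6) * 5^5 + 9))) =832/6621264111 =0.00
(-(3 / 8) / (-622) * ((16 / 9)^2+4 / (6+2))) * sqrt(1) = 0.00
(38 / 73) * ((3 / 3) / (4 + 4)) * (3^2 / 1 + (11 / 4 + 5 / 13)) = 11989 / 15184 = 0.79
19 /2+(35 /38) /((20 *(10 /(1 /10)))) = 144407 /15200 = 9.50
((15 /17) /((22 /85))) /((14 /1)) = 75 /308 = 0.24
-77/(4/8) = -154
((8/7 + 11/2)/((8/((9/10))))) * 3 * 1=2511/1120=2.24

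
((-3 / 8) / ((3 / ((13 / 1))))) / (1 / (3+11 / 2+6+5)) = -507 / 16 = -31.69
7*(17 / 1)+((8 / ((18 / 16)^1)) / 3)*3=1135 / 9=126.11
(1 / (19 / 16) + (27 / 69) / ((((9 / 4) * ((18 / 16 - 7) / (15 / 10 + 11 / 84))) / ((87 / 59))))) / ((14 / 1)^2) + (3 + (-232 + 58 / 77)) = -1043554742957 / 4572125173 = -228.24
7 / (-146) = -7 / 146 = -0.05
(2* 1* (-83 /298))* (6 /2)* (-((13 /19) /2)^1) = 3237 /5662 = 0.57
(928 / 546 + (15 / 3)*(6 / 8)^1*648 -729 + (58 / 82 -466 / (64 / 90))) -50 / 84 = 62531513 / 59696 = 1047.50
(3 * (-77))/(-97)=231/97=2.38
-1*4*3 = -12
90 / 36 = 5 / 2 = 2.50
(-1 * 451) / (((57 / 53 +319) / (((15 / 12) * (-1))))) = 119515 / 67856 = 1.76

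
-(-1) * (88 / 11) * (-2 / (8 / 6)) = -12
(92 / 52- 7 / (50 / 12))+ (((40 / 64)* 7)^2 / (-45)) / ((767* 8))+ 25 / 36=69238163 / 88358400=0.78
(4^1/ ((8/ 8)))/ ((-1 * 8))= -1/ 2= -0.50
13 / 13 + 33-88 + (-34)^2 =1102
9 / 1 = 9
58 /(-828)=-29 /414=-0.07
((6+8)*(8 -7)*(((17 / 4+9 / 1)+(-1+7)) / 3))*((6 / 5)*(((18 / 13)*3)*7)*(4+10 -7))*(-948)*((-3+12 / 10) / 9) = 1352031912 / 325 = 4160098.19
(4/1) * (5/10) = 2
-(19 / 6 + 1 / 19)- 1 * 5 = -937 / 114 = -8.22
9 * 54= 486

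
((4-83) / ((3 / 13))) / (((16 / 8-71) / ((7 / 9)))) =7189 / 1863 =3.86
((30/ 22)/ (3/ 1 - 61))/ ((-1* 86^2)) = 15/ 4718648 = 0.00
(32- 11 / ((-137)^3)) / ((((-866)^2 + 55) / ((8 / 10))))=329133228 / 9642715174415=0.00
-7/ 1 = -7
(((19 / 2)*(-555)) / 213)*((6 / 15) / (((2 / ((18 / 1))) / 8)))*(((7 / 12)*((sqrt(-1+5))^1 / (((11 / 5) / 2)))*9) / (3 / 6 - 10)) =559440 / 781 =716.31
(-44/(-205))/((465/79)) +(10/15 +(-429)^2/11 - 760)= 15971.70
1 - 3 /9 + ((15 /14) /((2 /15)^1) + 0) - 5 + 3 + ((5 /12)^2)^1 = 6931 /1008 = 6.88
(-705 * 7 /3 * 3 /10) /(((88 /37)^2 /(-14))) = 9458421 /7744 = 1221.39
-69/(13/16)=-1104/13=-84.92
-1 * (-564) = 564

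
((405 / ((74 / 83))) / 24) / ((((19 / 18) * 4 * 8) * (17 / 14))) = 0.46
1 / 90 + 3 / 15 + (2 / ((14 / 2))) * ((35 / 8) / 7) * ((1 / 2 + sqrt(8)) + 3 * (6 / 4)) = 5 * sqrt(2) / 14 + 1391 / 1260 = 1.61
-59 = -59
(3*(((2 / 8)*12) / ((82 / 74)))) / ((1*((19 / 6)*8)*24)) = 333 / 24928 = 0.01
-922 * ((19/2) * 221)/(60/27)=-871082.55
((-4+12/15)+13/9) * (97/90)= -7663/4050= -1.89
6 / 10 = 3 / 5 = 0.60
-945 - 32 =-977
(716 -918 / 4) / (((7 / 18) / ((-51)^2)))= 3253851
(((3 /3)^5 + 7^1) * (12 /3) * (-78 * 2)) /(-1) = 4992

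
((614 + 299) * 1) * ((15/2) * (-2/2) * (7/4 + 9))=-588885/8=-73610.62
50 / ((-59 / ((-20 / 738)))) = 0.02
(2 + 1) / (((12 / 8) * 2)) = 1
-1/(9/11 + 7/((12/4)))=-0.32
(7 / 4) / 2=7 / 8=0.88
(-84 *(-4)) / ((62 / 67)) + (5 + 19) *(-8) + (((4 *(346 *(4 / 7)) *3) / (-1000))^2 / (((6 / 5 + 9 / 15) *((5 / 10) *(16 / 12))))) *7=138292176 / 678125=203.93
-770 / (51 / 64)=-49280 / 51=-966.27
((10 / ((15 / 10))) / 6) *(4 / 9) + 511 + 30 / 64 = 1327007 / 2592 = 511.96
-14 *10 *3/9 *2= -280/3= -93.33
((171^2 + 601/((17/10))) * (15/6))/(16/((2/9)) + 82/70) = 88043725/87074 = 1011.14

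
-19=-19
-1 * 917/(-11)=83.36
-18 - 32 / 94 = -862 / 47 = -18.34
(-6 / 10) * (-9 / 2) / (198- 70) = 27 / 1280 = 0.02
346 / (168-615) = -346 / 447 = -0.77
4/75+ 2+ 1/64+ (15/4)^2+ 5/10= 79831/4800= 16.63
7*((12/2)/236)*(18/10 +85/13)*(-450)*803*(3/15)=-82257714/767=-107246.04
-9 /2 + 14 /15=-107 /30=-3.57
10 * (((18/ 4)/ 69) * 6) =3.91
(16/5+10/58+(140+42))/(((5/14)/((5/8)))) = 188153/580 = 324.40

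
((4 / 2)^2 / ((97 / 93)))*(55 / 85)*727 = 2974884 / 1649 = 1804.05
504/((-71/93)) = -46872/71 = -660.17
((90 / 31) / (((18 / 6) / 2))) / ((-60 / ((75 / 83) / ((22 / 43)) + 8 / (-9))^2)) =-207849889 / 8372367036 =-0.02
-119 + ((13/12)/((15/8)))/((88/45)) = -5223/44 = -118.70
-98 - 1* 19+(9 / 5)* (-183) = -2232 / 5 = -446.40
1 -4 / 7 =3 / 7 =0.43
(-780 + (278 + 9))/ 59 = -493/ 59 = -8.36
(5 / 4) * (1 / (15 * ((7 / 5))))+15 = 1265 / 84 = 15.06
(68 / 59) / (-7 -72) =-68 / 4661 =-0.01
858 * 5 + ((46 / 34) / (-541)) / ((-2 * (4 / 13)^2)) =1262568047 / 294304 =4290.01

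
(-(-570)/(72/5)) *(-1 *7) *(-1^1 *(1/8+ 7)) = 63175/32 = 1974.22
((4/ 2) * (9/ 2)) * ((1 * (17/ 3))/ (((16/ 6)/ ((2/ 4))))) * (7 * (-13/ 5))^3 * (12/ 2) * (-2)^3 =2767112.71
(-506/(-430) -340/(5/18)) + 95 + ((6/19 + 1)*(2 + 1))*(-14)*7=-6187408/4085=-1514.67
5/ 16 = 0.31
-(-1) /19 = 1 /19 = 0.05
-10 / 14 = -5 / 7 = -0.71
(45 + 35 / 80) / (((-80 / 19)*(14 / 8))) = -6.17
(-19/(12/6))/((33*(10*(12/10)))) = -19/792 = -0.02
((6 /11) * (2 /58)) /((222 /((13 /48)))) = 13 /566544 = 0.00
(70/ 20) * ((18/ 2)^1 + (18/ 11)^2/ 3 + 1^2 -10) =378/ 121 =3.12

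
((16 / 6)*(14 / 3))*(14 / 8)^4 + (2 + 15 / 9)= 17335 / 144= 120.38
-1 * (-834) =834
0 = 0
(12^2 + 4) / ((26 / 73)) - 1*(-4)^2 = 5194 / 13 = 399.54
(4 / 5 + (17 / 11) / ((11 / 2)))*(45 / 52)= 2943 / 3146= 0.94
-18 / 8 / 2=-9 / 8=-1.12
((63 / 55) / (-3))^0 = 1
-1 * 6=-6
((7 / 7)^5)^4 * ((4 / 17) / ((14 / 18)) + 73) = 8723 / 119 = 73.30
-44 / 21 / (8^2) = -0.03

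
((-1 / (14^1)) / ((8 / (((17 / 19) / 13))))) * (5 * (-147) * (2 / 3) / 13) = 595 / 25688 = 0.02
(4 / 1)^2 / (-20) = -4 / 5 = -0.80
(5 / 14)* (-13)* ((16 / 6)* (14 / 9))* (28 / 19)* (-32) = 465920 / 513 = 908.23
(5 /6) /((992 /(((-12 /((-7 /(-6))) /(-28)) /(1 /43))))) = 645 /48608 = 0.01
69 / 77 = 0.90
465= 465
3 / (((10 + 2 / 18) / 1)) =27 / 91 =0.30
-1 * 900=-900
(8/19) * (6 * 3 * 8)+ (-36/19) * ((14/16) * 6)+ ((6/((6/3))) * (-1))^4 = 2502/19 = 131.68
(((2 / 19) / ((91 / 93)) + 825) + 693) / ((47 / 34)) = 89243472 / 81263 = 1098.21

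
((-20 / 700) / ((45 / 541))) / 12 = -541 / 18900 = -0.03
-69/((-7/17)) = 1173/7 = 167.57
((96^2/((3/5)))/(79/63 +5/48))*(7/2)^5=8131898880/1369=5940028.40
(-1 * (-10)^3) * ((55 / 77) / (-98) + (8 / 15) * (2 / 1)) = 1090100 / 1029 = 1059.38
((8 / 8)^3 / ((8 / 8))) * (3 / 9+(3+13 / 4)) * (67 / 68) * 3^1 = 5293 / 272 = 19.46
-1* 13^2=-169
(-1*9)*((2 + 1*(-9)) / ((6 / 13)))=273 / 2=136.50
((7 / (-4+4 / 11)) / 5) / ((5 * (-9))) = 77 / 9000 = 0.01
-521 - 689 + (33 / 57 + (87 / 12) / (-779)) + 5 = -1204.43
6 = 6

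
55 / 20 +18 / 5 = 127 / 20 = 6.35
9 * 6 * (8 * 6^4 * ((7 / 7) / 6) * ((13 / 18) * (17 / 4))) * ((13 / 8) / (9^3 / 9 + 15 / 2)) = 310284 / 59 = 5259.05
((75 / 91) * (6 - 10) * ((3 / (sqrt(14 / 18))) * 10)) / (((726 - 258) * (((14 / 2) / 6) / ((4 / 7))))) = -0.12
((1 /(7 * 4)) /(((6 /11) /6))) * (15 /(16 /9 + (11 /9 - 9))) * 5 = -275 /56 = -4.91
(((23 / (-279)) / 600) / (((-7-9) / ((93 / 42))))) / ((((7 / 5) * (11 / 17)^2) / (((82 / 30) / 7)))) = 272527 / 21515155200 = 0.00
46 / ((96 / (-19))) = -437 / 48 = -9.10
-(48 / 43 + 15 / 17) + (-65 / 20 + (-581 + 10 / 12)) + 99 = -4266835 / 8772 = -486.42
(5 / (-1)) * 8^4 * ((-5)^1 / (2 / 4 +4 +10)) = 204800 / 29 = 7062.07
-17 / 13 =-1.31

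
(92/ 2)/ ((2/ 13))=299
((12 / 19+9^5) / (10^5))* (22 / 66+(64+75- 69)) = 78909991 / 1900000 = 41.53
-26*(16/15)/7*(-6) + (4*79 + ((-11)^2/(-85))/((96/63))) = 6451461/19040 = 338.84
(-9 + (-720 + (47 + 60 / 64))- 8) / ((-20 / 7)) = 15435 / 64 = 241.17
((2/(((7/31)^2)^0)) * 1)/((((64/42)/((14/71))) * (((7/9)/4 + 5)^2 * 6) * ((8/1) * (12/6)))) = 3969/39724784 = 0.00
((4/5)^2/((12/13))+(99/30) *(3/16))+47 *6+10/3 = 687949/2400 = 286.65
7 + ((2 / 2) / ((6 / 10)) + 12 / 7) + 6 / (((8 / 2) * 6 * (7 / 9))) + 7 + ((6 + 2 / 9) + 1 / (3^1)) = 6113 / 252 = 24.26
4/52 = 1/13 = 0.08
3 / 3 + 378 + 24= 403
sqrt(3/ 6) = sqrt(2)/ 2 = 0.71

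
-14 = -14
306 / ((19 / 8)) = 2448 / 19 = 128.84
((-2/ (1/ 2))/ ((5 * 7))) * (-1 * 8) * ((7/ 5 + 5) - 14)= -1216/ 175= -6.95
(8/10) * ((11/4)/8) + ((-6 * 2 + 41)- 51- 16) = -1509/40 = -37.72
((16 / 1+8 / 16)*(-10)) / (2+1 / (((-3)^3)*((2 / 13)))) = -1782 / 19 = -93.79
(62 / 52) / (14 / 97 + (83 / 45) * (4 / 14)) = 947205 / 533312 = 1.78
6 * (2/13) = 0.92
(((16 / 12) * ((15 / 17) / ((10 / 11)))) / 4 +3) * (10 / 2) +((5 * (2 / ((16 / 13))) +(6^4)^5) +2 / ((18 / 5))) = 4475137930637113589 / 1224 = 3656158440063001.30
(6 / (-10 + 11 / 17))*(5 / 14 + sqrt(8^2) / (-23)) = -51 / 8533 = -0.01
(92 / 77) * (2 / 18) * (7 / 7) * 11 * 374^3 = 4812853408 / 63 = 76394498.54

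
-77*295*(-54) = 1226610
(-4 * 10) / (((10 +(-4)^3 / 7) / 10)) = -1400 / 3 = -466.67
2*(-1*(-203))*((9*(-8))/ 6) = -4872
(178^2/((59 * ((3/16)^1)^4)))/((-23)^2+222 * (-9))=-2076442624/7020351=-295.77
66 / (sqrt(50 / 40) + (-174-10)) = -48576 / 135419-132 * sqrt(5) / 135419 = -0.36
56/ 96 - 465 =-5573/ 12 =-464.42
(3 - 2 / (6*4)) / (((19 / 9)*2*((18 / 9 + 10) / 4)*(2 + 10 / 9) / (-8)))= -45 / 76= -0.59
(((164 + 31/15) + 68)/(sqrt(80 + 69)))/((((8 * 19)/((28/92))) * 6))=24577 * sqrt(149)/46881360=0.01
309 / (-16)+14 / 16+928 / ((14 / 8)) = 57327 / 112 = 511.85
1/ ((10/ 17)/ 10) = 17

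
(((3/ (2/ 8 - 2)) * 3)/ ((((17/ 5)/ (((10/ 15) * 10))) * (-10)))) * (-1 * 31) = -3720/ 119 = -31.26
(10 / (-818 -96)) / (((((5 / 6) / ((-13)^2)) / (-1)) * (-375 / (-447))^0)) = 1014 / 457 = 2.22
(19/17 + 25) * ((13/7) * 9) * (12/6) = 873.08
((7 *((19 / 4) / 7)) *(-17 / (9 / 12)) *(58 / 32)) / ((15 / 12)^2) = -9367 / 75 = -124.89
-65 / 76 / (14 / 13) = -845 / 1064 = -0.79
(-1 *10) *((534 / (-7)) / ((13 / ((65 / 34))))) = 13350 / 119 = 112.18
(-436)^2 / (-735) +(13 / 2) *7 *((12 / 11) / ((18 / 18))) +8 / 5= -335362 / 1617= -207.40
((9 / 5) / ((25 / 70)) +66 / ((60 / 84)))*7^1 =17052 / 25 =682.08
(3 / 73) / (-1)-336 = -24531 / 73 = -336.04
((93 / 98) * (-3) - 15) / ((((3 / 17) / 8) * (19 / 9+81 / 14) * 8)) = -89199 / 6965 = -12.81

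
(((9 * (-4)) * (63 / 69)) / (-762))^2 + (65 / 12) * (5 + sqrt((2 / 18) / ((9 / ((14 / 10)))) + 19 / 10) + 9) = 13 * sqrt(15530) / 216 + 3882264911 / 51193446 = 83.34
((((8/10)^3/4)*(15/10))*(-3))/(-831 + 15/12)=0.00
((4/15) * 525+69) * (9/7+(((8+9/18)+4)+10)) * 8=278388/7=39769.71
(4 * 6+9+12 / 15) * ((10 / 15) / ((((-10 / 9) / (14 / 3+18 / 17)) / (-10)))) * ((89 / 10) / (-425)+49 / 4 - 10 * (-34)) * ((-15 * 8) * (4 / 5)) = -7091774234688 / 180625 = -39262417.91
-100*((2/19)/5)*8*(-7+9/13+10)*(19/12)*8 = -10240/13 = -787.69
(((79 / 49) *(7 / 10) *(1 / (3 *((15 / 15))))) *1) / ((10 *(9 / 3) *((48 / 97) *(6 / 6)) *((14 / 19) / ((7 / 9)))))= 145597 / 5443200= 0.03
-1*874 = -874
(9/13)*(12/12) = 9/13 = 0.69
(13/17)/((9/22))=286/153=1.87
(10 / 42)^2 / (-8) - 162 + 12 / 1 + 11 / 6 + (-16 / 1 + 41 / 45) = -2879953 / 17640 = -163.26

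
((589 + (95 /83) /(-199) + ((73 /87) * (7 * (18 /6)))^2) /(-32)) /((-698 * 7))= 1784933585 /310264841792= 0.01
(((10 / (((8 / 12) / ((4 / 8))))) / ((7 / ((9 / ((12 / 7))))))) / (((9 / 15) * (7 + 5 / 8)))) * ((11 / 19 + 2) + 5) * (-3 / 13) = -32400 / 15067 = -2.15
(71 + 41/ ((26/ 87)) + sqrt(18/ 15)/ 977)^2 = 5413 * sqrt(30)/ 63505 + 139841214139061/ 3226308020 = 43344.50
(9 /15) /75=1 /125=0.01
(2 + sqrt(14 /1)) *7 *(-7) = -49 *sqrt(14) - 98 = -281.34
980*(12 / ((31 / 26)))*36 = 11007360 / 31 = 355076.13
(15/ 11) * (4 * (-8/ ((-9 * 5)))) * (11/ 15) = 32/ 45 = 0.71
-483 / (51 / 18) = -2898 / 17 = -170.47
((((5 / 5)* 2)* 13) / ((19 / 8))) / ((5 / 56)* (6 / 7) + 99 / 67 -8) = -2731456 / 1608293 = -1.70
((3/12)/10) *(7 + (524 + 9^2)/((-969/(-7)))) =5509/19380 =0.28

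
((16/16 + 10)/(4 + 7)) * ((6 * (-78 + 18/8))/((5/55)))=-9999/2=-4999.50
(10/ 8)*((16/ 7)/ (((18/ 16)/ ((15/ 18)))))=2.12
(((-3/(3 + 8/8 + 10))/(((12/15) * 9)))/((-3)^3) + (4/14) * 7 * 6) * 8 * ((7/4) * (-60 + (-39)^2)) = 26510819/108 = 245470.55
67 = 67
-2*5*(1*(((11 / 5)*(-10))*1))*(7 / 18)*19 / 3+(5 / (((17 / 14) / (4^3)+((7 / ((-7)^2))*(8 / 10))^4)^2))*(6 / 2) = 15140181990799028870 / 365077277346123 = 41471.17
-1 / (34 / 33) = -33 / 34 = -0.97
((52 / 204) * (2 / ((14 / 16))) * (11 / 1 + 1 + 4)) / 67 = 3328 / 23919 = 0.14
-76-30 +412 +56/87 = 26678/87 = 306.64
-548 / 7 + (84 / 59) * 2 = -31156 / 413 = -75.44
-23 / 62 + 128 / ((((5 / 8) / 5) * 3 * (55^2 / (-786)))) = -89.06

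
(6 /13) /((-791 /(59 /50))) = -177 /257075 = -0.00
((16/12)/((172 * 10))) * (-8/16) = -1/2580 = -0.00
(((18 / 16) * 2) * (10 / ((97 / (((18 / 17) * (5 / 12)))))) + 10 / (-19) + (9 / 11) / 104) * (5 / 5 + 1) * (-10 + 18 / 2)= 0.83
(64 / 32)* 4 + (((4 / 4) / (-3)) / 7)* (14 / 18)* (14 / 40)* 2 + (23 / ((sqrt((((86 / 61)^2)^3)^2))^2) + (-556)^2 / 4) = 1707857686821811341204427734289 / 22096077445654314246696960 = 77292.35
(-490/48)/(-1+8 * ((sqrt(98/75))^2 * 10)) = -1225/12424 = -0.10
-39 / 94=-0.41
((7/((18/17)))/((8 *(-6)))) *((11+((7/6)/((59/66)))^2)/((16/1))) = -438515/4010112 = -0.11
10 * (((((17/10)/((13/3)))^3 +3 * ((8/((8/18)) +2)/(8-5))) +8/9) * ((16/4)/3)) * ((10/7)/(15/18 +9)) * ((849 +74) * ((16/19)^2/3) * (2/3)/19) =60232335337472/193888737315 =310.65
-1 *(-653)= 653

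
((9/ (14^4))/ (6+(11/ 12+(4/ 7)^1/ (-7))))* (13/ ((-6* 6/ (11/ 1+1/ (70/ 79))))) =-33111/ 220562720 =-0.00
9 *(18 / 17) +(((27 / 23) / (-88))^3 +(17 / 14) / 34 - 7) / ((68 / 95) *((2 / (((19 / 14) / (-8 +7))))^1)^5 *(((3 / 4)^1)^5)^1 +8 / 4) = 195849976211766221487 / 190173592143728714752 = 1.03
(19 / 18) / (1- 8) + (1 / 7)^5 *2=-45583 / 302526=-0.15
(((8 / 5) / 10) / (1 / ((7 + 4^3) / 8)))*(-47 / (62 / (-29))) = 96773 / 3100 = 31.22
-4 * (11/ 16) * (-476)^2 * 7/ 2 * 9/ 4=-9813573/ 2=-4906786.50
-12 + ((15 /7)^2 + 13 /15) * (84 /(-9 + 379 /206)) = -66532 /875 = -76.04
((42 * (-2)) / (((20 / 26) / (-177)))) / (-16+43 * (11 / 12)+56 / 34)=771.17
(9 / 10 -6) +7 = 19 / 10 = 1.90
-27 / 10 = -2.70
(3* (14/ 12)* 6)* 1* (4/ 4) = 21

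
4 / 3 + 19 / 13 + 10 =499 / 39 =12.79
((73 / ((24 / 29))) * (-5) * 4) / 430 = -2117 / 516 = -4.10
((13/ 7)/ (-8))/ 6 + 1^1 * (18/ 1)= 6035/ 336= 17.96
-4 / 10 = -2 / 5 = -0.40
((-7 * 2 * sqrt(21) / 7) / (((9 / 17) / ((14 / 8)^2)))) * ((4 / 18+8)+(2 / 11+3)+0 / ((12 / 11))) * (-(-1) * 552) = -21630511 * sqrt(21) / 297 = -333749.00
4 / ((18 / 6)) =1.33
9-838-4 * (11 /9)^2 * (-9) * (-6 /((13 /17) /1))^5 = -594057922729 /371293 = -1599970.70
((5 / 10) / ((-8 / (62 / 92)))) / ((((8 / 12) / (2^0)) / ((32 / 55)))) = -93 / 2530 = -0.04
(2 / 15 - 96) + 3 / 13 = -95.64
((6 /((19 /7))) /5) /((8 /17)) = 357 /380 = 0.94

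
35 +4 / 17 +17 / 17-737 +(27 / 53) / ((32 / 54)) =-10089831 / 14416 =-699.91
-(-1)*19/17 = 19/17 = 1.12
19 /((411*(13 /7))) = 133 /5343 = 0.02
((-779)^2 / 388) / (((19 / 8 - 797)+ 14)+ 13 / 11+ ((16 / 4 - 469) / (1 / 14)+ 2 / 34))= -226958534 / 1057777143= -0.21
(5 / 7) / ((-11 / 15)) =-75 / 77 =-0.97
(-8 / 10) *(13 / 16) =-13 / 20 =-0.65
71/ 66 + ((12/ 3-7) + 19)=1127/ 66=17.08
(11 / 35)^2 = 0.10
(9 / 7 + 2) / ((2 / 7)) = 23 / 2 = 11.50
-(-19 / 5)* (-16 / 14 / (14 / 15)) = -228 / 49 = -4.65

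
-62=-62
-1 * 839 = -839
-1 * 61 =-61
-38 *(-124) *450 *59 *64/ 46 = 4003315200/ 23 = 174057182.61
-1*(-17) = 17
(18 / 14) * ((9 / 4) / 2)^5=531441 / 229376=2.32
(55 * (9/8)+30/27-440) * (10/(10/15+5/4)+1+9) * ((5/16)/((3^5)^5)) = -23751875/11224879497900864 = -0.00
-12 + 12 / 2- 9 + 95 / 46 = -595 / 46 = -12.93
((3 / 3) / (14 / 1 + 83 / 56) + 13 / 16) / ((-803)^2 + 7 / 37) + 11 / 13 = 3640536632807 / 4302445467840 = 0.85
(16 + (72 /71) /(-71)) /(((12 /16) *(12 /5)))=402920 /45369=8.88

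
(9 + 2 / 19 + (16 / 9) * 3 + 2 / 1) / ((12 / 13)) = 17.81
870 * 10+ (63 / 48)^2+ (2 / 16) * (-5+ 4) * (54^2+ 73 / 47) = 100311127 / 12032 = 8337.03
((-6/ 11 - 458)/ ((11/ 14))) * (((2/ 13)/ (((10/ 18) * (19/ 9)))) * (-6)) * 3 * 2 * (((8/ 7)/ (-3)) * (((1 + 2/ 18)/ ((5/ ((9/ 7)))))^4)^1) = -193093632/ 27599495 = -7.00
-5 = -5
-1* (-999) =999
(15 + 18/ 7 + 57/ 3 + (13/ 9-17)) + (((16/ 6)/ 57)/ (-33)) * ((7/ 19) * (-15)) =584396/ 27797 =21.02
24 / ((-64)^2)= 3 / 512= 0.01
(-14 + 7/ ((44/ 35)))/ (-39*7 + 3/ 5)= 0.03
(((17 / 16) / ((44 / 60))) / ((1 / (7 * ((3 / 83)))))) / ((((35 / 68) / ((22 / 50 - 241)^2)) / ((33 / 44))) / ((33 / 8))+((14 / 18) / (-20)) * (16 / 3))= -15874899378075 / 8981740621856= -1.77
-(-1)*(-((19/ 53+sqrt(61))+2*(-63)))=6659/ 53 -sqrt(61)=117.83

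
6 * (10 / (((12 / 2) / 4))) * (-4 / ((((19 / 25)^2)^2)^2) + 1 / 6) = -72902516239180 / 50950689123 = -1430.84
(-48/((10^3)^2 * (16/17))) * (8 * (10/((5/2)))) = -51/31250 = -0.00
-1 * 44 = -44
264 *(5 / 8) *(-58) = -9570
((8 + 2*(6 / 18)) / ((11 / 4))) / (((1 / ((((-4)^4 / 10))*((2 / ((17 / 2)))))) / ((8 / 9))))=425984 / 25245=16.87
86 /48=43 /24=1.79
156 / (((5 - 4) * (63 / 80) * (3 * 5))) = 832 / 63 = 13.21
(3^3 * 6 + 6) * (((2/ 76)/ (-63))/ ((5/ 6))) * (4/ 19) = -32/ 1805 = -0.02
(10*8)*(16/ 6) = 640/ 3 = 213.33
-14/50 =-7/25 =-0.28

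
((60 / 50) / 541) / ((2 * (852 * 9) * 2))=1 / 13827960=0.00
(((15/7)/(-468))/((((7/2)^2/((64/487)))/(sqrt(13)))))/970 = -32 *sqrt(13)/631916103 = -0.00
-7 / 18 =-0.39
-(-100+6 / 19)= 99.68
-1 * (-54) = 54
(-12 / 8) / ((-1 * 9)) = 1 / 6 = 0.17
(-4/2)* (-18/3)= 12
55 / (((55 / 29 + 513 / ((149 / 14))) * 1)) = 237655 / 216473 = 1.10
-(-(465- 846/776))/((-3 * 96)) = -59999/37248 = -1.61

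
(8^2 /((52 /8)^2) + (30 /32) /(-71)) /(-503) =-0.00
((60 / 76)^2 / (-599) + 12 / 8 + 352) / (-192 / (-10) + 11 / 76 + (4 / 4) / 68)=12994844455 / 711665311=18.26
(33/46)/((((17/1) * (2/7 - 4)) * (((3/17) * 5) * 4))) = -77/23920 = -0.00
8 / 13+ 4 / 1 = 60 / 13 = 4.62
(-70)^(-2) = 1 / 4900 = 0.00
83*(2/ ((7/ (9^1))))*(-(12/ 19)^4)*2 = -61959168/ 912247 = -67.92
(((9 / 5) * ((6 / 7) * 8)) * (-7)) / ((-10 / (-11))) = -2376 / 25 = -95.04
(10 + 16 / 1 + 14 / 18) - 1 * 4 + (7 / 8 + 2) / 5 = 8407 / 360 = 23.35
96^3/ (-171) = -98304/ 19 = -5173.89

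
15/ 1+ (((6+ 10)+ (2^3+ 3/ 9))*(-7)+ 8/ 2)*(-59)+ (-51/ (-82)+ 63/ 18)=1209433/ 123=9832.79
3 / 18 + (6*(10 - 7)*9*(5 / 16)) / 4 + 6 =1807 / 96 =18.82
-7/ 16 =-0.44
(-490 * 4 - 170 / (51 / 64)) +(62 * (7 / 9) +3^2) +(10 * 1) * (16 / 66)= -209255 / 99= -2113.69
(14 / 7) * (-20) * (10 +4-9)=-200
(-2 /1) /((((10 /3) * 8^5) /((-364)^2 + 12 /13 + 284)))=-647307 /266240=-2.43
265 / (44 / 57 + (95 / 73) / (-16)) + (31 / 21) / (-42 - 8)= 18523346713 / 48275850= 383.70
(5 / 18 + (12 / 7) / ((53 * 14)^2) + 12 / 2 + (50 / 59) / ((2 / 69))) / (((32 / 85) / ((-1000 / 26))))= -386110825128125 / 106415212176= -3628.34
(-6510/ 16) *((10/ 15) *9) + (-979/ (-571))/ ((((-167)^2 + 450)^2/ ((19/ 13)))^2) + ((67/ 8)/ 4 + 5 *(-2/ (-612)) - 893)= -59727813121650170171848945367/ 17924761484372084512970592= -3332.14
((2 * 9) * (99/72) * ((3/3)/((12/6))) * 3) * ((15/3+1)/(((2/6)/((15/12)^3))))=334125/256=1305.18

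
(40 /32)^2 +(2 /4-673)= -10735 /16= -670.94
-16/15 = -1.07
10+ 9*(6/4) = 47/2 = 23.50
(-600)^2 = 360000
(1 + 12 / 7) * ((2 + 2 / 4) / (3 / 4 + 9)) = 190 / 273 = 0.70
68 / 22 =34 / 11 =3.09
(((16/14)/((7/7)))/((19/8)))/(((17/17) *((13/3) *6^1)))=32/1729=0.02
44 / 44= 1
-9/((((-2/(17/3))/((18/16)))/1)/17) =7803/16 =487.69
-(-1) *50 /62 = 25 /31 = 0.81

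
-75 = -75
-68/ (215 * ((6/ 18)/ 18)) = -3672/ 215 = -17.08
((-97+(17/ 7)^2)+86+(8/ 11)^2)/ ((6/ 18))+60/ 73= -5582226/ 432817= -12.90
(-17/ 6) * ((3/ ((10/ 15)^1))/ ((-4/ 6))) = 153/ 8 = 19.12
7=7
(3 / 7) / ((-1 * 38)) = -3 / 266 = -0.01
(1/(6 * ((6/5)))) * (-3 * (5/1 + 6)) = -55/12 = -4.58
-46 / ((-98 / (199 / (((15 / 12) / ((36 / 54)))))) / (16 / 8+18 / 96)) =4577 / 42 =108.98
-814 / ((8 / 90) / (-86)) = 787545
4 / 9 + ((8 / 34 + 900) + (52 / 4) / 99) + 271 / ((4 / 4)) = 657386 / 561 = 1171.81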